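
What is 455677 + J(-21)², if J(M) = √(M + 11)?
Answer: 455667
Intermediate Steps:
J(M) = √(11 + M)
455677 + J(-21)² = 455677 + (√(11 - 21))² = 455677 + (√(-10))² = 455677 + (I*√10)² = 455677 - 10 = 455667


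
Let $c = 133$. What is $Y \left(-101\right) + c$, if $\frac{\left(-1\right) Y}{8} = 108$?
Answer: $87397$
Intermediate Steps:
$Y = -864$ ($Y = \left(-8\right) 108 = -864$)
$Y \left(-101\right) + c = \left(-864\right) \left(-101\right) + 133 = 87264 + 133 = 87397$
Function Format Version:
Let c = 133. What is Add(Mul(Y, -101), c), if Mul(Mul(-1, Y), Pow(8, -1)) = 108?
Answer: 87397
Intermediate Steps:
Y = -864 (Y = Mul(-8, 108) = -864)
Add(Mul(Y, -101), c) = Add(Mul(-864, -101), 133) = Add(87264, 133) = 87397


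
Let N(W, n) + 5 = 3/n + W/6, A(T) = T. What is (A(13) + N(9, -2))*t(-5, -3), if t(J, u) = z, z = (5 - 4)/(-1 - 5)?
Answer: -4/3 ≈ -1.3333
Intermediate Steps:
z = -⅙ (z = 1/(-6) = 1*(-⅙) = -⅙ ≈ -0.16667)
t(J, u) = -⅙
N(W, n) = -5 + 3/n + W/6 (N(W, n) = -5 + (3/n + W/6) = -5 + 3/n + W/6)
(A(13) + N(9, -2))*t(-5, -3) = (13 + (-5 + 3/(-2) + (⅙)*9))*(-⅙) = (13 + (-5 + 3*(-½) + 3/2))*(-⅙) = (13 + (-5 - 3/2 + 3/2))*(-⅙) = (13 - 5)*(-⅙) = 8*(-⅙) = -4/3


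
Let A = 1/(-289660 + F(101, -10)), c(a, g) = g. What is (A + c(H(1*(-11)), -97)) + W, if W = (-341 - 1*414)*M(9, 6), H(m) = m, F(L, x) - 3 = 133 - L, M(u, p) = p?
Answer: -1340094876/289625 ≈ -4627.0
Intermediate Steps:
F(L, x) = 136 - L (F(L, x) = 3 + (133 - L) = 136 - L)
A = -1/289625 (A = 1/(-289660 + (136 - 1*101)) = 1/(-289660 + (136 - 101)) = 1/(-289660 + 35) = 1/(-289625) = -1/289625 ≈ -3.4527e-6)
W = -4530 (W = (-341 - 1*414)*6 = (-341 - 414)*6 = -755*6 = -4530)
(A + c(H(1*(-11)), -97)) + W = (-1/289625 - 97) - 4530 = -28093626/289625 - 4530 = -1340094876/289625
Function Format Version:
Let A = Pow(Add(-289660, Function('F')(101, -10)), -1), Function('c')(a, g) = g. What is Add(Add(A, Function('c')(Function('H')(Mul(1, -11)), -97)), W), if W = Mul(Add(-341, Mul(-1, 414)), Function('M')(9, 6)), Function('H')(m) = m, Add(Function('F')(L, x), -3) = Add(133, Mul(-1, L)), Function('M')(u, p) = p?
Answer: Rational(-1340094876, 289625) ≈ -4627.0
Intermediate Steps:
Function('F')(L, x) = Add(136, Mul(-1, L)) (Function('F')(L, x) = Add(3, Add(133, Mul(-1, L))) = Add(136, Mul(-1, L)))
A = Rational(-1, 289625) (A = Pow(Add(-289660, Add(136, Mul(-1, 101))), -1) = Pow(Add(-289660, Add(136, -101)), -1) = Pow(Add(-289660, 35), -1) = Pow(-289625, -1) = Rational(-1, 289625) ≈ -3.4527e-6)
W = -4530 (W = Mul(Add(-341, Mul(-1, 414)), 6) = Mul(Add(-341, -414), 6) = Mul(-755, 6) = -4530)
Add(Add(A, Function('c')(Function('H')(Mul(1, -11)), -97)), W) = Add(Add(Rational(-1, 289625), -97), -4530) = Add(Rational(-28093626, 289625), -4530) = Rational(-1340094876, 289625)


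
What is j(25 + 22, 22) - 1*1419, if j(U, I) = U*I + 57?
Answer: -328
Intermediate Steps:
j(U, I) = 57 + I*U (j(U, I) = I*U + 57 = 57 + I*U)
j(25 + 22, 22) - 1*1419 = (57 + 22*(25 + 22)) - 1*1419 = (57 + 22*47) - 1419 = (57 + 1034) - 1419 = 1091 - 1419 = -328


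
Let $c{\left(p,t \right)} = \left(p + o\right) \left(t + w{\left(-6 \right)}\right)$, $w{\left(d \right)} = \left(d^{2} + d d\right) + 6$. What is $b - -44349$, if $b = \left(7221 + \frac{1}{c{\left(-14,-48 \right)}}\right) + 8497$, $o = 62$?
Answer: $\frac{86496481}{1440} \approx 60067.0$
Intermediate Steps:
$w{\left(d \right)} = 6 + 2 d^{2}$ ($w{\left(d \right)} = \left(d^{2} + d^{2}\right) + 6 = 2 d^{2} + 6 = 6 + 2 d^{2}$)
$c{\left(p,t \right)} = \left(62 + p\right) \left(78 + t\right)$ ($c{\left(p,t \right)} = \left(p + 62\right) \left(t + \left(6 + 2 \left(-6\right)^{2}\right)\right) = \left(62 + p\right) \left(t + \left(6 + 2 \cdot 36\right)\right) = \left(62 + p\right) \left(t + \left(6 + 72\right)\right) = \left(62 + p\right) \left(t + 78\right) = \left(62 + p\right) \left(78 + t\right)$)
$b = \frac{22633921}{1440}$ ($b = \left(7221 + \frac{1}{4836 + 62 \left(-48\right) + 78 \left(-14\right) - -672}\right) + 8497 = \left(7221 + \frac{1}{4836 - 2976 - 1092 + 672}\right) + 8497 = \left(7221 + \frac{1}{1440}\right) + 8497 = \frac{10398241}{1440} + 8497 = \frac{22633921}{1440} \approx 15718.0$)
$b - -44349 = \frac{22633921}{1440} - -44349 = \frac{22633921}{1440} + 44349 = \frac{86496481}{1440}$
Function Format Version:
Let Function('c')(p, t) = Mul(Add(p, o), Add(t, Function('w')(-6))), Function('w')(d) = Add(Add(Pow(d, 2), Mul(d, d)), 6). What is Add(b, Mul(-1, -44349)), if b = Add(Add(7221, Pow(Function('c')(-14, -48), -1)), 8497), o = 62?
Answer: Rational(86496481, 1440) ≈ 60067.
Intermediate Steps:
Function('w')(d) = Add(6, Mul(2, Pow(d, 2))) (Function('w')(d) = Add(Add(Pow(d, 2), Pow(d, 2)), 6) = Add(Mul(2, Pow(d, 2)), 6) = Add(6, Mul(2, Pow(d, 2))))
Function('c')(p, t) = Mul(Add(62, p), Add(78, t)) (Function('c')(p, t) = Mul(Add(p, 62), Add(t, Add(6, Mul(2, Pow(-6, 2))))) = Mul(Add(62, p), Add(t, Add(6, Mul(2, 36)))) = Mul(Add(62, p), Add(t, Add(6, 72))) = Mul(Add(62, p), Add(t, 78)) = Mul(Add(62, p), Add(78, t)))
b = Rational(22633921, 1440) (b = Add(Add(7221, Pow(Add(4836, Mul(62, -48), Mul(78, -14), Mul(-14, -48)), -1)), 8497) = Add(Add(7221, Pow(Add(4836, -2976, -1092, 672), -1)), 8497) = Add(Add(7221, Pow(1440, -1)), 8497) = Add(Add(7221, Rational(1, 1440)), 8497) = Add(Rational(10398241, 1440), 8497) = Rational(22633921, 1440) ≈ 15718.)
Add(b, Mul(-1, -44349)) = Add(Rational(22633921, 1440), Mul(-1, -44349)) = Add(Rational(22633921, 1440), 44349) = Rational(86496481, 1440)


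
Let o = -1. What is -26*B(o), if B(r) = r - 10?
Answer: 286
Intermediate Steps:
B(r) = -10 + r
-26*B(o) = -26*(-10 - 1) = -26*(-11) = 286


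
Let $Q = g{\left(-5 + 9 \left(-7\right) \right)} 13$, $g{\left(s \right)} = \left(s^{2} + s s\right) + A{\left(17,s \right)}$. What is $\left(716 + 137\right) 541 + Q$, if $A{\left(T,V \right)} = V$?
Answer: $580813$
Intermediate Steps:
$g{\left(s \right)} = s + 2 s^{2}$ ($g{\left(s \right)} = \left(s^{2} + s s\right) + s = \left(s^{2} + s^{2}\right) + s = 2 s^{2} + s = s + 2 s^{2}$)
$Q = 119340$ ($Q = \left(-5 + 9 \left(-7\right)\right) \left(1 + 2 \left(-5 + 9 \left(-7\right)\right)\right) 13 = \left(-5 - 63\right) \left(1 + 2 \left(-5 - 63\right)\right) 13 = - 68 \left(1 + 2 \left(-68\right)\right) 13 = - 68 \left(1 - 136\right) 13 = \left(-68\right) \left(-135\right) 13 = 9180 \cdot 13 = 119340$)
$\left(716 + 137\right) 541 + Q = \left(716 + 137\right) 541 + 119340 = 853 \cdot 541 + 119340 = 461473 + 119340 = 580813$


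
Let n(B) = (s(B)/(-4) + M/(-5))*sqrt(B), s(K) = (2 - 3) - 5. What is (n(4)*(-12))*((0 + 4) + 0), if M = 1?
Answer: -624/5 ≈ -124.80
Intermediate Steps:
s(K) = -6 (s(K) = -1 - 5 = -6)
n(B) = 13*sqrt(B)/10 (n(B) = (-6/(-4) + 1/(-5))*sqrt(B) = (-6*(-1/4) + 1*(-1/5))*sqrt(B) = (3/2 - 1/5)*sqrt(B) = 13*sqrt(B)/10)
(n(4)*(-12))*((0 + 4) + 0) = ((13*sqrt(4)/10)*(-12))*((0 + 4) + 0) = (((13/10)*2)*(-12))*(4 + 0) = ((13/5)*(-12))*4 = -156/5*4 = -624/5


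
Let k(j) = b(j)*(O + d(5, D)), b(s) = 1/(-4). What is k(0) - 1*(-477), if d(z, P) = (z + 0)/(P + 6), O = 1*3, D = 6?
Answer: 22855/48 ≈ 476.15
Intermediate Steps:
O = 3
d(z, P) = z/(6 + P)
b(s) = -1/4
k(j) = -41/48 (k(j) = -(3 + 5/(6 + 6))/4 = -(3 + 5/12)/4 = -1/4*41/12 = -41/48)
k(0) - 1*(-477) = -41/48 - 1*(-477) = -41/48 + 477 = 22855/48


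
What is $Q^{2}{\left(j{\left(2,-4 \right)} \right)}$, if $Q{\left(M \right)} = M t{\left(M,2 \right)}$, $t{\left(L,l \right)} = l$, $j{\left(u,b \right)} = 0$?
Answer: $0$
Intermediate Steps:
$Q{\left(M \right)} = 2 M$ ($Q{\left(M \right)} = M 2 = 2 M$)
$Q^{2}{\left(j{\left(2,-4 \right)} \right)} = \left(2 \cdot 0\right)^{2} = 0^{2} = 0$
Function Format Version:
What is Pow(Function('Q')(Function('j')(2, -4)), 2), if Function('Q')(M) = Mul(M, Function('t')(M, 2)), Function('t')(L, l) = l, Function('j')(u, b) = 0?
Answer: 0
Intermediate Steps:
Function('Q')(M) = Mul(2, M) (Function('Q')(M) = Mul(M, 2) = Mul(2, M))
Pow(Function('Q')(Function('j')(2, -4)), 2) = Pow(Mul(2, 0), 2) = Pow(0, 2) = 0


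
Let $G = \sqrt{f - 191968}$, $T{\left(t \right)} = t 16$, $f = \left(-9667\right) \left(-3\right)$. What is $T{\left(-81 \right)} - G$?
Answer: $-1296 - i \sqrt{162967} \approx -1296.0 - 403.69 i$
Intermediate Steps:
$f = 29001$
$T{\left(t \right)} = 16 t$
$G = i \sqrt{162967}$ ($G = \sqrt{29001 - 191968} = \sqrt{-162967} = i \sqrt{162967} \approx 403.69 i$)
$T{\left(-81 \right)} - G = 16 \left(-81\right) - i \sqrt{162967} = -1296 - i \sqrt{162967}$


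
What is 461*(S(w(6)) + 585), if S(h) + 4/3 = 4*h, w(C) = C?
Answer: 840403/3 ≈ 2.8013e+5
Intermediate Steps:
S(h) = -4/3 + 4*h
461*(S(w(6)) + 585) = 461*((-4/3 + 4*6) + 585) = 461*((-4/3 + 24) + 585) = 461*(68/3 + 585) = 461*(1823/3) = 840403/3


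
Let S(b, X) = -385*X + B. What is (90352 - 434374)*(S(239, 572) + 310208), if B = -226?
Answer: -30880102764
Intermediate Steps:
S(b, X) = -226 - 385*X (S(b, X) = -385*X - 226 = -226 - 385*X)
(90352 - 434374)*(S(239, 572) + 310208) = (90352 - 434374)*((-226 - 385*572) + 310208) = -344022*((-226 - 220220) + 310208) = -344022*(-220446 + 310208) = -344022*89762 = -30880102764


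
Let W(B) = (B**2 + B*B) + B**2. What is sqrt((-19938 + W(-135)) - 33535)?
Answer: sqrt(1202) ≈ 34.670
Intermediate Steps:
W(B) = 3*B**2 (W(B) = (B**2 + B**2) + B**2 = 2*B**2 + B**2 = 3*B**2)
sqrt((-19938 + W(-135)) - 33535) = sqrt((-19938 + 3*(-135)**2) - 33535) = sqrt((-19938 + 3*18225) - 33535) = sqrt((-19938 + 54675) - 33535) = sqrt(34737 - 33535) = sqrt(1202)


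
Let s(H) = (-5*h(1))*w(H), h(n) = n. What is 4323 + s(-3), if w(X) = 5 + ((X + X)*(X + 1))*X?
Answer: 4478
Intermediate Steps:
w(X) = 5 + 2*X²*(1 + X) (w(X) = 5 + ((2*X)*(1 + X))*X = 5 + (2*X*(1 + X))*X = 5 + 2*X²*(1 + X))
s(H) = -25 - 10*H² - 10*H³ (s(H) = (-5*1)*(5 + 2*H² + 2*H³) = -5*(5 + 2*H² + 2*H³) = -25 - 10*H² - 10*H³)
4323 + s(-3) = 4323 + (-25 - 10*(-3)² - 10*(-3)³) = 4323 + (-25 - 10*9 - 10*(-27)) = 4323 + (-25 - 90 + 270) = 4323 + 155 = 4478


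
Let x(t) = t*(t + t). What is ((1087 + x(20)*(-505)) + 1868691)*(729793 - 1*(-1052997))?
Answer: 2613174360620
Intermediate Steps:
x(t) = 2*t**2 (x(t) = t*(2*t) = 2*t**2)
((1087 + x(20)*(-505)) + 1868691)*(729793 - 1*(-1052997)) = ((1087 + (2*20**2)*(-505)) + 1868691)*(729793 - 1*(-1052997)) = ((1087 + (2*400)*(-505)) + 1868691)*(729793 + 1052997) = ((1087 + 800*(-505)) + 1868691)*1782790 = ((1087 - 404000) + 1868691)*1782790 = (-402913 + 1868691)*1782790 = 1465778*1782790 = 2613174360620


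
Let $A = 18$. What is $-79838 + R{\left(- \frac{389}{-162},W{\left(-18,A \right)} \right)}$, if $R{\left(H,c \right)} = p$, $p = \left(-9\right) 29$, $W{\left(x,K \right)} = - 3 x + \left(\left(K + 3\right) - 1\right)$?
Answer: $-80099$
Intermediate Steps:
$W{\left(x,K \right)} = 2 + K - 3 x$ ($W{\left(x,K \right)} = - 3 x + \left(\left(3 + K\right) - 1\right) = - 3 x + \left(2 + K\right) = 2 + K - 3 x$)
$p = -261$
$R{\left(H,c \right)} = -261$
$-79838 + R{\left(- \frac{389}{-162},W{\left(-18,A \right)} \right)} = -79838 - 261 = -80099$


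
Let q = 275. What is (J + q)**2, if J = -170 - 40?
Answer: 4225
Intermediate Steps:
J = -210
(J + q)**2 = (-210 + 275)**2 = 65**2 = 4225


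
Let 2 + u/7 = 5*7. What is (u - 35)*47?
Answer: 9212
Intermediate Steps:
u = 231 (u = -14 + 7*(5*7) = -14 + 7*35 = -14 + 245 = 231)
(u - 35)*47 = (231 - 35)*47 = 196*47 = 9212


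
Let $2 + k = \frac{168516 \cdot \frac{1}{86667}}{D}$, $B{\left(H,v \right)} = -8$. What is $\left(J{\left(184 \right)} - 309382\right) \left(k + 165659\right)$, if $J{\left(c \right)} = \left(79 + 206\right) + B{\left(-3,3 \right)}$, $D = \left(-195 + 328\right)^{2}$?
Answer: $- \frac{26166860156633830245}{511017521} \approx -5.1205 \cdot 10^{10}$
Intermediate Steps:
$D = 17689$ ($D = 133^{2} = 17689$)
$J{\left(c \right)} = 277$ ($J{\left(c \right)} = \left(79 + 206\right) - 8 = 285 - 8 = 277$)
$k = - \frac{1021978870}{511017521}$ ($k = -2 + \frac{168516 \cdot \frac{1}{86667}}{17689} = -2 + 168516 \cdot \frac{1}{86667} \cdot \frac{1}{17689} = -2 + \frac{56172}{28889} \cdot \frac{1}{17689} = -2 + \frac{56172}{511017521} = - \frac{1021978870}{511017521} \approx -1.9999$)
$\left(J{\left(184 \right)} - 309382\right) \left(k + 165659\right) = \left(277 - 309382\right) \left(- \frac{1021978870}{511017521} + 165659\right) = \left(-309105\right) \frac{84653629532469}{511017521} = - \frac{26166860156633830245}{511017521}$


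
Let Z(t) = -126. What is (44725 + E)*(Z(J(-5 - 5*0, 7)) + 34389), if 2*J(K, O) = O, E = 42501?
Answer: 2988624438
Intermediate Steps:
J(K, O) = O/2
(44725 + E)*(Z(J(-5 - 5*0, 7)) + 34389) = (44725 + 42501)*(-126 + 34389) = 87226*34263 = 2988624438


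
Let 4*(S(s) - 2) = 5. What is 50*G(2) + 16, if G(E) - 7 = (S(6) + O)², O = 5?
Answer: 30153/8 ≈ 3769.1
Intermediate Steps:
S(s) = 13/4 (S(s) = 2 + (¼)*5 = 2 + 5/4 = 13/4)
G(E) = 1201/16 (G(E) = 7 + (13/4 + 5)² = 7 + (33/4)² = 7 + 1089/16 = 1201/16)
50*G(2) + 16 = 50*(1201/16) + 16 = 30025/8 + 16 = 30153/8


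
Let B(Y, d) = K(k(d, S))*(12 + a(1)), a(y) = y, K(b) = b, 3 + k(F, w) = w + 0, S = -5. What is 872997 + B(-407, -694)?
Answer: 872893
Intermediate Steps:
k(F, w) = -3 + w (k(F, w) = -3 + (w + 0) = -3 + w)
B(Y, d) = -104 (B(Y, d) = (-3 - 5)*(12 + 1) = -8*13 = -104)
872997 + B(-407, -694) = 872997 - 104 = 872893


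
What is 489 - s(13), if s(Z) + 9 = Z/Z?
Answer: 497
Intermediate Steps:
s(Z) = -8 (s(Z) = -9 + Z/Z = -9 + 1 = -8)
489 - s(13) = 489 - 1*(-8) = 489 + 8 = 497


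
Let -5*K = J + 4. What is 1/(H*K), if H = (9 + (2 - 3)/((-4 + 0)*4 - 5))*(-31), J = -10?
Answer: -7/2356 ≈ -0.0029711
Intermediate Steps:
H = -5890/21 (H = (9 - 1/(-4*4 - 5))*(-31) = (9 - 1/(-16 - 5))*(-31) = (9 - 1/(-21))*(-31) = (9 - 1*(-1/21))*(-31) = (9 + 1/21)*(-31) = (190/21)*(-31) = -5890/21 ≈ -280.48)
K = 6/5 (K = -(-10 + 4)/5 = -⅕*(-6) = 6/5 ≈ 1.2000)
1/(H*K) = 1/(-5890/21*6/5) = 1/(-2356/7) = -7/2356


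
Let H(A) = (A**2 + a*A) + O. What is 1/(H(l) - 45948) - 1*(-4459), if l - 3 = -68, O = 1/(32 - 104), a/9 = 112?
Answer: 34430155051/7721497 ≈ 4459.0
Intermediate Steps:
a = 1008 (a = 9*112 = 1008)
O = -1/72 (O = 1/(-72) = -1/72 ≈ -0.013889)
l = -65 (l = 3 - 68 = -65)
H(A) = -1/72 + A**2 + 1008*A (H(A) = (A**2 + 1008*A) - 1/72 = -1/72 + A**2 + 1008*A)
1/(H(l) - 45948) - 1*(-4459) = 1/((-1/72 + (-65)**2 + 1008*(-65)) - 45948) - 1*(-4459) = 1/((-1/72 + 4225 - 65520) - 45948) + 4459 = 1/(-4413241/72 - 45948) + 4459 = 1/(-7721497/72) + 4459 = -72/7721497 + 4459 = 34430155051/7721497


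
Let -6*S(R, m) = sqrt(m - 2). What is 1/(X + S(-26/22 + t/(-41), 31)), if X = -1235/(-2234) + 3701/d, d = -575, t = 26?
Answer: -43688304026775/251067448988702 + 1237551526875*sqrt(29)/251067448988702 ≈ -0.14747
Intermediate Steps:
S(R, m) = -sqrt(-2 + m)/6 (S(R, m) = -sqrt(m - 2)/6 = -sqrt(-2 + m)/6)
X = -7557909/1284550 (X = -1235/(-2234) + 3701/(-575) = -1235*(-1/2234) + 3701*(-1/575) = 1235/2234 - 3701/575 = -7557909/1284550 ≈ -5.8837)
1/(X + S(-26/22 + t/(-41), 31)) = 1/(-7557909/1284550 - sqrt(-2 + 31)/6) = 1/(-7557909/1284550 - sqrt(29)/6)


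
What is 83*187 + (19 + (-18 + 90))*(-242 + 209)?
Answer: 12518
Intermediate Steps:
83*187 + (19 + (-18 + 90))*(-242 + 209) = 15521 + (19 + 72)*(-33) = 15521 + 91*(-33) = 15521 - 3003 = 12518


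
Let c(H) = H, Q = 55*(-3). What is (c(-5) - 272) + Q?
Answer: -442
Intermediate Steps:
Q = -165
(c(-5) - 272) + Q = (-5 - 272) - 165 = -277 - 165 = -442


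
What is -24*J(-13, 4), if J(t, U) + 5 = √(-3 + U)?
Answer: 96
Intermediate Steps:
J(t, U) = -5 + √(-3 + U)
-24*J(-13, 4) = -24*(-5 + √(-3 + 4)) = -24*(-5 + √1) = -24*(-5 + 1) = -24*(-4) = 96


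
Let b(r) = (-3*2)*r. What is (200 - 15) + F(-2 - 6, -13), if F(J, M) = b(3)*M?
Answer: 419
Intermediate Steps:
b(r) = -6*r
F(J, M) = -18*M (F(J, M) = (-6*3)*M = -18*M)
(200 - 15) + F(-2 - 6, -13) = (200 - 15) - 18*(-13) = 185 + 234 = 419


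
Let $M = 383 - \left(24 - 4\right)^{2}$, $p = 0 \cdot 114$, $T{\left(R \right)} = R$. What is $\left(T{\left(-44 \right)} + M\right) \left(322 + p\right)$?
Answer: $-19642$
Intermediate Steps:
$p = 0$
$M = -17$ ($M = 383 - 20^{2} = 383 - 400 = -17$)
$\left(T{\left(-44 \right)} + M\right) \left(322 + p\right) = \left(-44 - 17\right) \left(322 + 0\right) = \left(-61\right) 322 = -19642$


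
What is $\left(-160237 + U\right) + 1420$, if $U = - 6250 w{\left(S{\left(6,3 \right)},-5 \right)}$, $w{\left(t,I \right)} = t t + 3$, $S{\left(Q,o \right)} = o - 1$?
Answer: $-202567$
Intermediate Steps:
$S{\left(Q,o \right)} = -1 + o$
$w{\left(t,I \right)} = 3 + t^{2}$ ($w{\left(t,I \right)} = t^{2} + 3 = 3 + t^{2}$)
$U = -43750$ ($U = - 6250 \left(3 + \left(-1 + 3\right)^{2}\right) = - 6250 \left(3 + 2^{2}\right) = - 6250 \left(3 + 4\right) = \left(-6250\right) 7 = -43750$)
$\left(-160237 + U\right) + 1420 = \left(-160237 - 43750\right) + 1420 = -203987 + 1420 = -202567$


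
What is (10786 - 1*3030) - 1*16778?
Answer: -9022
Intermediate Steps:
(10786 - 1*3030) - 1*16778 = (10786 - 3030) - 16778 = 7756 - 16778 = -9022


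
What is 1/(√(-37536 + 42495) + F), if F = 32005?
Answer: 32005/1024315066 - 3*√551/1024315066 ≈ 3.1177e-5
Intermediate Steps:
1/(√(-37536 + 42495) + F) = 1/(√(-37536 + 42495) + 32005) = 1/(√4959 + 32005) = 1/(3*√551 + 32005) = 1/(32005 + 3*√551)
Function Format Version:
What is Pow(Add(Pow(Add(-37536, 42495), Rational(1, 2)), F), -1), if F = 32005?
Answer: Add(Rational(32005, 1024315066), Mul(Rational(-3, 1024315066), Pow(551, Rational(1, 2)))) ≈ 3.1177e-5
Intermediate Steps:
Pow(Add(Pow(Add(-37536, 42495), Rational(1, 2)), F), -1) = Pow(Add(Pow(Add(-37536, 42495), Rational(1, 2)), 32005), -1) = Pow(Add(Pow(4959, Rational(1, 2)), 32005), -1) = Pow(Add(Mul(3, Pow(551, Rational(1, 2))), 32005), -1) = Pow(Add(32005, Mul(3, Pow(551, Rational(1, 2)))), -1)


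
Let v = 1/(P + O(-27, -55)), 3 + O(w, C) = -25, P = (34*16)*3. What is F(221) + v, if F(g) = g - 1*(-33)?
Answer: 407417/1604 ≈ 254.00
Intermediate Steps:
P = 1632 (P = 544*3 = 1632)
O(w, C) = -28 (O(w, C) = -3 - 25 = -28)
F(g) = 33 + g (F(g) = g + 33 = 33 + g)
v = 1/1604 (v = 1/(1632 - 28) = 1/1604 ≈ 0.00062344)
F(221) + v = (33 + 221) + 1/1604 = 254 + 1/1604 = 407417/1604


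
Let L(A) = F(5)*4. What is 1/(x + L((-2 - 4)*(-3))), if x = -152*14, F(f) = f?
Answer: -1/2108 ≈ -0.00047438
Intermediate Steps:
L(A) = 20 (L(A) = 5*4 = 20)
x = -2128
1/(x + L((-2 - 4)*(-3))) = 1/(-2128 + 20) = 1/(-2108) = -1/2108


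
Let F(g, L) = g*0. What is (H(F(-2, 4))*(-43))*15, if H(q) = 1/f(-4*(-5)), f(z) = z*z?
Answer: -129/80 ≈ -1.6125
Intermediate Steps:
f(z) = z**2
F(g, L) = 0
H(q) = 1/400 (H(q) = 1/((-4*(-5))**2) = 1/(20**2) = 1/400)
(H(F(-2, 4))*(-43))*15 = ((1/400)*(-43))*15 = -43/400*15 = -129/80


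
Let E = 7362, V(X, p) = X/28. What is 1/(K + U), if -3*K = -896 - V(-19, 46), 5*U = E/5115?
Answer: 716100/213919361 ≈ 0.0033475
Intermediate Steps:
V(X, p) = X/28 (V(X, p) = X*(1/28) = X/28)
U = 2454/8525 (U = (7362/5115)/5 = (7362*(1/5115))/5 = (1/5)*(2454/1705) = 2454/8525 ≈ 0.28786)
K = 25069/84 (K = -(-896 - (-19)/28)/3 = -(-896 - 1*(-19/28))/3 = -(-896 + 19/28)/3 = -1/3*(-25069/28) = 25069/84 ≈ 298.44)
1/(K + U) = 1/(25069/84 + 2454/8525) = 1/(213919361/716100) = 716100/213919361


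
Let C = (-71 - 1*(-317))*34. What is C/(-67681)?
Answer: -8364/67681 ≈ -0.12358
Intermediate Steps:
C = 8364 (C = (-71 + 317)*34 = 246*34 = 8364)
C/(-67681) = 8364/(-67681) = 8364*(-1/67681) = -8364/67681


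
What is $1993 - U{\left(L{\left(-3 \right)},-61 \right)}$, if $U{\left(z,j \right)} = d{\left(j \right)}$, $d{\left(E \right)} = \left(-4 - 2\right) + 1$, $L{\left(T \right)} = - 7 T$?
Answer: $1998$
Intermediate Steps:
$d{\left(E \right)} = -5$ ($d{\left(E \right)} = -6 + 1 = -5$)
$U{\left(z,j \right)} = -5$
$1993 - U{\left(L{\left(-3 \right)},-61 \right)} = 1993 - -5 = 1993 + 5 = 1998$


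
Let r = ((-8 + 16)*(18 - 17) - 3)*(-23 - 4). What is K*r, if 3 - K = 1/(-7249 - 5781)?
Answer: -1055457/2606 ≈ -405.01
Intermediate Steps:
r = -135 (r = (8*1 - 3)*(-27) = (8 - 3)*(-27) = 5*(-27) = -135)
K = 39091/13030 (K = 3 - 1/(-7249 - 5781) = 3 - 1/(-13030) = 3 - 1*(-1/13030) = 3 + 1/13030 = 39091/13030 ≈ 3.0001)
K*r = (39091/13030)*(-135) = -1055457/2606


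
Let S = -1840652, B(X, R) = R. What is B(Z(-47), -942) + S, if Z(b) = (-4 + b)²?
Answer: -1841594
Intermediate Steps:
B(Z(-47), -942) + S = -942 - 1840652 = -1841594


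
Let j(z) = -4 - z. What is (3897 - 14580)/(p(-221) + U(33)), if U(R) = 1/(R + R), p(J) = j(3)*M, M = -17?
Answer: -705078/7855 ≈ -89.762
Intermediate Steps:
p(J) = 119 (p(J) = (-4 - 1*3)*(-17) = (-4 - 3)*(-17) = -7*(-17) = 119)
U(R) = 1/(2*R)
(3897 - 14580)/(p(-221) + U(33)) = (3897 - 14580)/(119 + (½)/33) = -10683/(119 + (½)*(1/33)) = -10683/(119 + 1/66) = -10683/7855/66 = -10683*66/7855 = -705078/7855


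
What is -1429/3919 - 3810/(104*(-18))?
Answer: 2042717/1222728 ≈ 1.6706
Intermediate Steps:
-1429/3919 - 3810/(104*(-18)) = -1429*1/3919 - 3810/(-1872) = -1429/3919 - 3810*(-1/1872) = -1429/3919 + 635/312 = 2042717/1222728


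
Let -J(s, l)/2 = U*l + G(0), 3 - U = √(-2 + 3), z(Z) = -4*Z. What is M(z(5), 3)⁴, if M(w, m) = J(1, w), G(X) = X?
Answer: 40960000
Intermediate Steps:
U = 2 (U = 3 - √(-2 + 3) = 3 - √1 = 3 - 1*1 = 3 - 1 = 2)
J(s, l) = -4*l (J(s, l) = -2*(2*l + 0) = -4*l)
M(w, m) = -4*w
M(z(5), 3)⁴ = (-(-16)*5)⁴ = (-4*(-20))⁴ = 80⁴ = 40960000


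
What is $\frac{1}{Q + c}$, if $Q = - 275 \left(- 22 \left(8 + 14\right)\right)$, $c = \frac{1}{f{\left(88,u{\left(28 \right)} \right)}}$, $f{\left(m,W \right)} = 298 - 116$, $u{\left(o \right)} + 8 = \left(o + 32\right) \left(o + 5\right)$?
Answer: $\frac{182}{24224201} \approx 7.5131 \cdot 10^{-6}$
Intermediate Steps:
$u{\left(o \right)} = -8 + \left(5 + o\right) \left(32 + o\right)$ ($u{\left(o \right)} = -8 + \left(o + 32\right) \left(o + 5\right) = -8 + \left(32 + o\right) \left(5 + o\right) = -8 + \left(5 + o\right) \left(32 + o\right)$)
$f{\left(m,W \right)} = 182$
$c = \frac{1}{182} \approx 0.0054945$
$Q = 133100$ ($Q = - 275 \left(\left(-22\right) 22\right) = \left(-275\right) \left(-484\right) = 133100$)
$\frac{1}{Q + c} = \frac{1}{133100 + \frac{1}{182}} = \frac{1}{\frac{24224201}{182}} = \frac{182}{24224201}$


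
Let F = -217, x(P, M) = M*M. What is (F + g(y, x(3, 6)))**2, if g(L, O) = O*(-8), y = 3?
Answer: 255025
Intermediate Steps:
x(P, M) = M**2
g(L, O) = -8*O
(F + g(y, x(3, 6)))**2 = (-217 - 8*6**2)**2 = (-217 - 8*36)**2 = (-217 - 288)**2 = (-505)**2 = 255025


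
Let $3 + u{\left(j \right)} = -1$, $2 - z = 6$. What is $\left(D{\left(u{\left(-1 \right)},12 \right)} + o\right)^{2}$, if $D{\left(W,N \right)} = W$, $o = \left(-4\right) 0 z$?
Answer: $16$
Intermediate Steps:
$z = -4$ ($z = 2 - 6 = -4$)
$u{\left(j \right)} = -4$ ($u{\left(j \right)} = -3 - 1 = -4$)
$o = 0$ ($o = \left(-4\right) 0 \left(-4\right) = 0 \left(-4\right) = 0$)
$\left(D{\left(u{\left(-1 \right)},12 \right)} + o\right)^{2} = \left(-4 + 0\right)^{2} = \left(-4\right)^{2} = 16$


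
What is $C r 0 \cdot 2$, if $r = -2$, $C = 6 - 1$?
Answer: $0$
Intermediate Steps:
$C = 5$ ($C = 6 - 1 = 5$)
$C r 0 \cdot 2 = 5 \left(-2\right) 0 \cdot 2 = \left(-10\right) 0 \cdot 2 = 0 \cdot 2 = 0$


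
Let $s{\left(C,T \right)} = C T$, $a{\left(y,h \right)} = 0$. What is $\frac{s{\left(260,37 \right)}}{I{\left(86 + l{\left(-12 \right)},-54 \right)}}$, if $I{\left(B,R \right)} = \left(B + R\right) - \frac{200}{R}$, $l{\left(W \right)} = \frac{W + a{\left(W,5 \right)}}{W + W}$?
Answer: $\frac{103896}{391} \approx 265.72$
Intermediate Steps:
$l{\left(W \right)} = \frac{1}{2}$ ($l{\left(W \right)} = \frac{W + 0}{W + W} = \frac{W}{2 W} = W \frac{1}{2 W} = \frac{1}{2}$)
$I{\left(B,R \right)} = B + R - \frac{200}{R}$
$\frac{s{\left(260,37 \right)}}{I{\left(86 + l{\left(-12 \right)},-54 \right)}} = \frac{260 \cdot 37}{\left(86 + \frac{1}{2}\right) - 54 - \frac{200}{-54}} = \frac{9620}{\frac{173}{2} - 54 - - \frac{100}{27}} = \frac{9620}{\frac{173}{2} - 54 + \frac{100}{27}} = \frac{9620}{\frac{1955}{54}} = 9620 \cdot \frac{54}{1955} = \frac{103896}{391}$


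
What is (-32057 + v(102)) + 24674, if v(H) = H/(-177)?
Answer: -435631/59 ≈ -7383.6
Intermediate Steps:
v(H) = -H/177 (v(H) = H*(-1/177) = -H/177)
(-32057 + v(102)) + 24674 = (-32057 - 1/177*102) + 24674 = (-32057 - 34/59) + 24674 = -1891397/59 + 24674 = -435631/59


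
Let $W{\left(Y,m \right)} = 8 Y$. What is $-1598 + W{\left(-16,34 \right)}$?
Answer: $-1726$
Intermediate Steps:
$-1598 + W{\left(-16,34 \right)} = -1598 + 8 \left(-16\right) = -1598 - 128 = -1726$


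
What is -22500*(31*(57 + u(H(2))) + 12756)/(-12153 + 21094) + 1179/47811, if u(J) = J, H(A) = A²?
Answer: -5252154363687/142492717 ≈ -36859.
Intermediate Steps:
-22500*(31*(57 + u(H(2))) + 12756)/(-12153 + 21094) + 1179/47811 = -22500*(31*(57 + 2²) + 12756)/(-12153 + 21094) + 1179/47811 = -(287010000/8941 + 697500*(57 + 4)/8941) + 1179*(1/47811) = -22500/(8941/(31*61 + 12756)) + 393/15937 = -22500/(8941/(1891 + 12756)) + 393/15937 = -22500/(8941/14647) + 393/15937 = -22500/(8941*(1/14647)) + 393/15937 = -22500/8941/14647 + 393/15937 = -22500*14647/8941 + 393/15937 = -329557500/8941 + 393/15937 = -5252154363687/142492717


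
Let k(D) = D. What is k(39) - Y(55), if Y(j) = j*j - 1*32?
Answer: -2954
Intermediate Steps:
Y(j) = -32 + j² (Y(j) = j² - 32 = -32 + j²)
k(39) - Y(55) = 39 - (-32 + 55²) = 39 - (-32 + 3025) = 39 - 1*2993 = 39 - 2993 = -2954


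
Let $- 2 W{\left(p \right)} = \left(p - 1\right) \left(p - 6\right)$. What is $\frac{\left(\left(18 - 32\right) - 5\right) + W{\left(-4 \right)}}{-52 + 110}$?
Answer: $- \frac{22}{29} \approx -0.75862$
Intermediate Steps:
$W{\left(p \right)} = - \frac{\left(-1 + p\right) \left(-6 + p\right)}{2}$ ($W{\left(p \right)} = - \frac{\left(p - 1\right) \left(p - 6\right)}{2} = - \frac{\left(-1 + p\right) \left(-6 + p\right)}{2}$)
$\frac{\left(\left(18 - 32\right) - 5\right) + W{\left(-4 \right)}}{-52 + 110} = \frac{\left(\left(18 - 32\right) - 5\right) - \left(17 + 8\right)}{-52 + 110} = \frac{\left(-14 - 5\right) - 25}{58} = \frac{-19 - 25}{58} = \frac{1}{58} \left(-44\right) = - \frac{22}{29}$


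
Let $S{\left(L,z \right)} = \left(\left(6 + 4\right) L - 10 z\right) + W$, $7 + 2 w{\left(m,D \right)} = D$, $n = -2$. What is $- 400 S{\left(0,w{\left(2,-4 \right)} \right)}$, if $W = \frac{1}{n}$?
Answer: $-21800$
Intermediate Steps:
$w{\left(m,D \right)} = - \frac{7}{2} + \frac{D}{2}$
$W = - \frac{1}{2}$ ($W = \frac{1}{-2} = - \frac{1}{2} \approx -0.5$)
$S{\left(L,z \right)} = - \frac{1}{2} - 10 z + 10 L$ ($S{\left(L,z \right)} = \left(\left(6 + 4\right) L - 10 z\right) - \frac{1}{2} = \left(10 L - 10 z\right) - \frac{1}{2} = \left(- 10 z + 10 L\right) - \frac{1}{2} = - \frac{1}{2} - 10 z + 10 L$)
$- 400 S{\left(0,w{\left(2,-4 \right)} \right)} = - 400 \left(- \frac{1}{2} - 10 \left(- \frac{7}{2} + \frac{1}{2} \left(-4\right)\right) + 10 \cdot 0\right) = - 400 \left(- \frac{1}{2} - 10 \left(- \frac{7}{2} - 2\right) + 0\right) = - 400 \left(- \frac{1}{2} - -55 + 0\right) = - 400 \left(- \frac{1}{2} + 55 + 0\right) = \left(-400\right) \frac{109}{2} = -21800$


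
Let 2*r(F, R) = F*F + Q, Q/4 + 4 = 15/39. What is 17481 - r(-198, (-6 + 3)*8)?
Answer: -27479/13 ≈ -2113.8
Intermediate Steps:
Q = -188/13 (Q = -16 + 4*(15/39) = -16 + 4*(15*(1/39)) = -16 + 4*(5/13) = -16 + 20/13 = -188/13 ≈ -14.462)
r(F, R) = -94/13 + F²/2 (r(F, R) = (F*F - 188/13)/2 = (F² - 188/13)/2 = (-188/13 + F²)/2 = -94/13 + F²/2)
17481 - r(-198, (-6 + 3)*8) = 17481 - (-94/13 + (½)*(-198)²) = 17481 - (-94/13 + (½)*39204) = 17481 - (-94/13 + 19602) = 17481 - 1*254732/13 = 17481 - 254732/13 = -27479/13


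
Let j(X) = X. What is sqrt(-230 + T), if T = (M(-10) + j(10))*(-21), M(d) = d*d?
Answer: 2*I*sqrt(635) ≈ 50.398*I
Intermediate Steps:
M(d) = d**2
T = -2310 (T = ((-10)**2 + 10)*(-21) = (100 + 10)*(-21) = 110*(-21) = -2310)
sqrt(-230 + T) = sqrt(-230 - 2310) = sqrt(-2540) = 2*I*sqrt(635)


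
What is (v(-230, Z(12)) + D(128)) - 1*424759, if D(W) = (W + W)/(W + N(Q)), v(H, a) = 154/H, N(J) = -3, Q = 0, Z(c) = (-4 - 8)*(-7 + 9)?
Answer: -1221178162/2875 ≈ -4.2476e+5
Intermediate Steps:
Z(c) = -24 (Z(c) = -12*2 = -24)
D(W) = 2*W/(-3 + W) (D(W) = (W + W)/(W - 3) = (2*W)/(-3 + W) = 2*W/(-3 + W))
(v(-230, Z(12)) + D(128)) - 1*424759 = (154/(-230) + 2*128/(-3 + 128)) - 1*424759 = (154*(-1/230) + 2*128/125) - 424759 = (-77/115 + 2*128*(1/125)) - 424759 = (-77/115 + 256/125) - 424759 = 3963/2875 - 424759 = -1221178162/2875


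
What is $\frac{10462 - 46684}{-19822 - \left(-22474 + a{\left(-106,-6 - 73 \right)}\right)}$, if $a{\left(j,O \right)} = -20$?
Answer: $- \frac{18111}{1336} \approx -13.556$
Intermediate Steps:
$\frac{10462 - 46684}{-19822 - \left(-22474 + a{\left(-106,-6 - 73 \right)}\right)} = \frac{10462 - 46684}{-19822 + \left(22474 - -20\right)} = - \frac{36222}{-19822 + \left(22474 + 20\right)} = - \frac{36222}{-19822 + 22494} = - \frac{36222}{2672} = \left(-36222\right) \frac{1}{2672} = - \frac{18111}{1336}$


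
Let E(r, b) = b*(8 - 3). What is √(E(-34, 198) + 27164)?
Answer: √28154 ≈ 167.79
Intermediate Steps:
E(r, b) = 5*b (E(r, b) = b*5 = 5*b)
√(E(-34, 198) + 27164) = √(5*198 + 27164) = √(990 + 27164) = √28154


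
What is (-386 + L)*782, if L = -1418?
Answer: -1410728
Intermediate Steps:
(-386 + L)*782 = (-386 - 1418)*782 = -1804*782 = -1410728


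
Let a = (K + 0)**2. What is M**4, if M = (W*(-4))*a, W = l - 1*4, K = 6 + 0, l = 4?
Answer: 0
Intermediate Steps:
K = 6
W = 0 (W = 4 - 1*4 = 4 - 4 = 0)
a = 36 (a = (6 + 0)**2 = 6**2 = 36)
M = 0 (M = (0*(-4))*36 = 0*36 = 0)
M**4 = 0**4 = 0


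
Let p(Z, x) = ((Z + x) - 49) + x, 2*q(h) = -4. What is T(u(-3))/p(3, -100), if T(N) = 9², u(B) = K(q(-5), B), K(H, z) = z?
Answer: -27/82 ≈ -0.32927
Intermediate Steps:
q(h) = -2 (q(h) = (½)*(-4) = -2)
u(B) = B
p(Z, x) = -49 + Z + 2*x (p(Z, x) = (-49 + Z + x) + x = -49 + Z + 2*x)
T(N) = 81
T(u(-3))/p(3, -100) = 81/(-49 + 3 + 2*(-100)) = 81/(-49 + 3 - 200) = 81/(-246) = 81*(-1/246) = -27/82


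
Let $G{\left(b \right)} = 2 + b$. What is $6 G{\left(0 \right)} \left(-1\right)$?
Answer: $-12$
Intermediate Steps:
$6 G{\left(0 \right)} \left(-1\right) = 6 \left(2 + 0\right) \left(-1\right) = 6 \cdot 2 \left(-1\right) = 12 \left(-1\right) = -12$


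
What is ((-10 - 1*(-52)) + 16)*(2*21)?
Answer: 2436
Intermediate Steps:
((-10 - 1*(-52)) + 16)*(2*21) = ((-10 + 52) + 16)*42 = (42 + 16)*42 = 58*42 = 2436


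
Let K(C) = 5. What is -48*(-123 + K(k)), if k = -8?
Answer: 5664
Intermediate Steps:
-48*(-123 + K(k)) = -48*(-123 + 5) = -48*(-118) = 5664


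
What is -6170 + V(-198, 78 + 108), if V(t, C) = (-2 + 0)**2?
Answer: -6166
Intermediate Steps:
V(t, C) = 4 (V(t, C) = (-2)**2 = 4)
-6170 + V(-198, 78 + 108) = -6170 + 4 = -6166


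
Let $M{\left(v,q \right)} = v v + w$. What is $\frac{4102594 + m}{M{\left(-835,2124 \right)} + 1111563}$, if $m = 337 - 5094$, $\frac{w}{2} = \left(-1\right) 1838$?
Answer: $\frac{4097837}{1805112} \approx 2.2701$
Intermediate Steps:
$w = -3676$ ($w = 2 \left(\left(-1\right) 1838\right) = 2 \left(-1838\right) = -3676$)
$M{\left(v,q \right)} = -3676 + v^{2}$ ($M{\left(v,q \right)} = v v - 3676 = v^{2} - 3676 = -3676 + v^{2}$)
$m = -4757$ ($m = 337 - 5094 = -4757$)
$\frac{4102594 + m}{M{\left(-835,2124 \right)} + 1111563} = \frac{4102594 - 4757}{\left(-3676 + \left(-835\right)^{2}\right) + 1111563} = \frac{4097837}{\left(-3676 + 697225\right) + 1111563} = \frac{4097837}{693549 + 1111563} = \frac{4097837}{1805112}$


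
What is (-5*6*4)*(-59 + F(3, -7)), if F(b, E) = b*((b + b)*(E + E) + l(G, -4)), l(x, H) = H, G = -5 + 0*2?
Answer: 38760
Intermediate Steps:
G = -5 (G = -5 + 0 = -5)
F(b, E) = b*(-4 + 4*E*b) (F(b, E) = b*((b + b)*(E + E) - 4) = b*((2*b)*(2*E) - 4) = b*(4*E*b - 4) = b*(-4 + 4*E*b))
(-5*6*4)*(-59 + F(3, -7)) = (-5*6*4)*(-59 + 4*3*(-1 - 7*3)) = (-30*4)*(-59 + 4*3*(-1 - 21)) = -120*(-59 + 4*3*(-22)) = -120*(-59 - 264) = -120*(-323) = 38760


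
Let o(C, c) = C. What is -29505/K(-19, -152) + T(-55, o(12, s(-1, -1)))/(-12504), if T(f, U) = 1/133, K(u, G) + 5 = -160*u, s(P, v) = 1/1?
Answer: -9813552439/1009460424 ≈ -9.7216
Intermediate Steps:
s(P, v) = 1
K(u, G) = -5 - 160*u
T(f, U) = 1/133
-29505/K(-19, -152) + T(-55, o(12, s(-1, -1)))/(-12504) = -29505/(-5 - 160*(-19)) + (1/133)/(-12504) = -29505/(-5 + 3040) + (1/133)*(-1/12504) = -29505/3035 - 1/1663032 = -29505*1/3035 - 1/1663032 = -5901/607 - 1/1663032 = -9813552439/1009460424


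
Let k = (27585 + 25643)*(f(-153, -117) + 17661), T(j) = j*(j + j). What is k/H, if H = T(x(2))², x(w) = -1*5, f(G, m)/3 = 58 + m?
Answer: 232659588/625 ≈ 3.7226e+5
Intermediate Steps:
f(G, m) = 174 + 3*m (f(G, m) = 3*(58 + m) = 174 + 3*m)
x(w) = -5
T(j) = 2*j² (T(j) = j*(2*j) = 2*j²)
k = 930638352 (k = (27585 + 25643)*((174 + 3*(-117)) + 17661) = 53228*((174 - 351) + 17661) = 53228*(-177 + 17661) = 53228*17484 = 930638352)
H = 2500 (H = (2*(-5)²)² = (2*25)² = 50² = 2500)
k/H = 930638352/2500 = 930638352*(1/2500) = 232659588/625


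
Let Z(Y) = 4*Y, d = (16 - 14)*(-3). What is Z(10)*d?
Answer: -240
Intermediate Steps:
d = -6 (d = 2*(-3) = -6)
Z(10)*d = (4*10)*(-6) = 40*(-6) = -240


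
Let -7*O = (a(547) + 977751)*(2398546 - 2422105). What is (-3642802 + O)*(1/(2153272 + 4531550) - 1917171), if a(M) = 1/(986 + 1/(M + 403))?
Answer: -276220414515897333637284980945/43831756165554 ≈ -6.3018e+15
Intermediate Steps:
a(M) = 1/(986 + 1/(403 + M))
O = 21576753759507159/6556907 (O = -((403 + 547)/(397359 + 986*547) + 977751)*(2398546 - 2422105)/7 = -(950/(397359 + 539342) + 977751)*(-23559)/7 = -(950/936701 + 977751)*(-23559)/7 = -915860340401*(-23559)/6556907 = -⅐*(-21576753759507159/936701) = 21576753759507159/6556907 ≈ 3.2907e+9)
(-3642802 + O)*(1/(2153272 + 4531550) - 1917171) = (-3642802 + 21576753759507159/6556907)*(1/(2153272 + 4531550) - 1917171) = 21552868245573745*(1/6684822 - 1917171)/6556907 = (21552868245573745/6556907)*(-12815946878561/6684822) = -276220414515897333637284980945/43831756165554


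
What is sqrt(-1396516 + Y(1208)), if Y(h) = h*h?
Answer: 6*sqrt(1743) ≈ 250.50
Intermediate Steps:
Y(h) = h**2
sqrt(-1396516 + Y(1208)) = sqrt(-1396516 + 1208**2) = sqrt(-1396516 + 1459264) = sqrt(62748) = 6*sqrt(1743)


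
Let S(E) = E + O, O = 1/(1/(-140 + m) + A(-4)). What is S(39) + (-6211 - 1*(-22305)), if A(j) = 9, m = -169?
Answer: 44850049/2780 ≈ 16133.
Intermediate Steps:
O = 309/2780 (O = 1/(1/(-140 - 169) + 9) = 1/(1/(-309) + 9) = 1/(-1/309 + 9) = 1/(2780/309) = 309/2780 ≈ 0.11115)
S(E) = 309/2780 + E (S(E) = E + 309/2780 = 309/2780 + E)
S(39) + (-6211 - 1*(-22305)) = (309/2780 + 39) + (-6211 - 1*(-22305)) = 108729/2780 + (-6211 + 22305) = 108729/2780 + 16094 = 44850049/2780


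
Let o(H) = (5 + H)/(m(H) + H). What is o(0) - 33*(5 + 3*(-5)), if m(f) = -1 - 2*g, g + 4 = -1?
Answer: 2975/9 ≈ 330.56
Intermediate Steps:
g = -5 (g = -4 - 1 = -5)
m(f) = 9 (m(f) = -1 - 2*(-5) = -1 + 10 = 9)
o(H) = (5 + H)/(9 + H)
o(0) - 33*(5 + 3*(-5)) = (5 + 0)/(9 + 0) - 33*(5 + 3*(-5)) = 5/9 - 33*(5 - 15) = (1/9)*5 - 33*(-10) = 5/9 + 330 = 2975/9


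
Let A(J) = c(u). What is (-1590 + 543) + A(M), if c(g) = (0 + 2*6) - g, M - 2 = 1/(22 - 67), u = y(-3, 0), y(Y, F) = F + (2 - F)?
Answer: -1037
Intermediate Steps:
y(Y, F) = 2
u = 2
M = 89/45 (M = 2 + 1/(22 - 67) = 2 + 1/(-45) = 2 - 1/45 = 89/45 ≈ 1.9778)
c(g) = 12 - g (c(g) = (0 + 12) - g = 12 - g)
A(J) = 10 (A(J) = 12 - 1*2 = 12 - 2 = 10)
(-1590 + 543) + A(M) = (-1590 + 543) + 10 = -1047 + 10 = -1037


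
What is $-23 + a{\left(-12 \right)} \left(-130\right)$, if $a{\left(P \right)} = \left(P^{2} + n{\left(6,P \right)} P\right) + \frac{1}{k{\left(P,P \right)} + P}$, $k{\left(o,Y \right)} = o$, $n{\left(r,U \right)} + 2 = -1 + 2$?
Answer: $- \frac{243571}{12} \approx -20298.0$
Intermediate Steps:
$n{\left(r,U \right)} = -1$ ($n{\left(r,U \right)} = -2 + \left(-1 + 2\right) = -2 + 1 = -1$)
$a{\left(P \right)} = P^{2} + \frac{1}{2 P} - P$ ($a{\left(P \right)} = \left(P^{2} - P\right) + \frac{1}{P + P} = \left(P^{2} - P\right) + \frac{1}{2 P} = P^{2} + \frac{1}{2 P} - P$)
$-23 + a{\left(-12 \right)} \left(-130\right) = -23 + \left(\left(-12\right)^{2} + \frac{1}{2 \left(-12\right)} - -12\right) \left(-130\right) = -23 + \left(144 + \frac{1}{2} \left(- \frac{1}{12}\right) + 12\right) \left(-130\right) = -23 + \left(144 - \frac{1}{24} + 12\right) \left(-130\right) = -23 + \frac{3743}{24} \left(-130\right) = -23 - \frac{243295}{12} = - \frac{243571}{12}$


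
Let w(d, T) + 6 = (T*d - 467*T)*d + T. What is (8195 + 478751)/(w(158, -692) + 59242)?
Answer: 243473/16921684 ≈ 0.014388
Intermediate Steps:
w(d, T) = -6 + T + d*(-467*T + T*d) (w(d, T) = -6 + ((T*d - 467*T)*d + T) = -6 + ((-467*T + T*d)*d + T) = -6 + (d*(-467*T + T*d) + T) = -6 + (T + d*(-467*T + T*d)) = -6 + T + d*(-467*T + T*d))
(8195 + 478751)/(w(158, -692) + 59242) = (8195 + 478751)/((-6 - 692 - 692*158² - 467*(-692)*158) + 59242) = 486946/((-6 - 692 - 692*24964 + 51059912) + 59242) = 486946/((-6 - 692 - 17275088 + 51059912) + 59242) = 486946/(33784126 + 59242) = 486946/33843368 = 486946*(1/33843368) = 243473/16921684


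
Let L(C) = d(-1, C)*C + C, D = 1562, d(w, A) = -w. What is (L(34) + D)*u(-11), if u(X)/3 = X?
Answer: -53790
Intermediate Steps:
u(X) = 3*X
L(C) = 2*C (L(C) = (-1*(-1))*C + C = 1*C + C = C + C = 2*C)
(L(34) + D)*u(-11) = (2*34 + 1562)*(3*(-11)) = (68 + 1562)*(-33) = 1630*(-33) = -53790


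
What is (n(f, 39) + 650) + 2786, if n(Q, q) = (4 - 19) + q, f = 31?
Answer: 3460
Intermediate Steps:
n(Q, q) = -15 + q
(n(f, 39) + 650) + 2786 = ((-15 + 39) + 650) + 2786 = (24 + 650) + 2786 = 674 + 2786 = 3460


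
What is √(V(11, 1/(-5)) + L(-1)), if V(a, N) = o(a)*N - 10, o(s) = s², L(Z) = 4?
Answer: I*√755/5 ≈ 5.4955*I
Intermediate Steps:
V(a, N) = -10 + N*a² (V(a, N) = a²*N - 10 = N*a² - 10 = -10 + N*a²)
√(V(11, 1/(-5)) + L(-1)) = √((-10 + 11²/(-5)) + 4) = √((-10 - ⅕*121) + 4) = √((-10 - 121/5) + 4) = √(-171/5 + 4) = √(-151/5) = I*√755/5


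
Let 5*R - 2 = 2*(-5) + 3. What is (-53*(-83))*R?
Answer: -4399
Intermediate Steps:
R = -1 (R = ⅖ + (2*(-5) + 3)/5 = ⅖ + (-10 + 3)/5 = ⅖ + (⅕)*(-7) = ⅖ - 7/5 = -1)
(-53*(-83))*R = -53*(-83)*(-1) = 4399*(-1) = -4399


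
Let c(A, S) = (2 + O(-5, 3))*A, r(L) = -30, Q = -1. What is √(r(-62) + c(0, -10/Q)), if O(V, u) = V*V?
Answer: I*√30 ≈ 5.4772*I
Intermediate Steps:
O(V, u) = V²
c(A, S) = 27*A (c(A, S) = (2 + (-5)²)*A = (2 + 25)*A = 27*A)
√(r(-62) + c(0, -10/Q)) = √(-30 + 27*0) = √(-30 + 0) = √(-30) = I*√30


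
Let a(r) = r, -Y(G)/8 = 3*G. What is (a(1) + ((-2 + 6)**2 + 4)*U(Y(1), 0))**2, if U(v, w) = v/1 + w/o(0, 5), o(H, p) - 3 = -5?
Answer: 229441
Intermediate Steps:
o(H, p) = -2 (o(H, p) = 3 - 5 = -2)
Y(G) = -24*G
U(v, w) = v - w/2 (U(v, w) = v/1 + w/(-2) = v*1 + w*(-1/2) = v - w/2)
(a(1) + ((-2 + 6)**2 + 4)*U(Y(1), 0))**2 = (1 + ((-2 + 6)**2 + 4)*(-24*1 - 1/2*0))**2 = (1 + (4**2 + 4)*(-24 + 0))**2 = (1 + (16 + 4)*(-24))**2 = (1 + 20*(-24))**2 = (1 - 480)**2 = (-479)**2 = 229441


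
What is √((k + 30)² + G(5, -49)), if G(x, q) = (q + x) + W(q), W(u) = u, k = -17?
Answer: 2*√19 ≈ 8.7178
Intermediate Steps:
G(x, q) = x + 2*q (G(x, q) = (q + x) + q = x + 2*q)
√((k + 30)² + G(5, -49)) = √((-17 + 30)² + (5 + 2*(-49))) = √(13² + (5 - 98)) = √(169 - 93) = √76 = 2*√19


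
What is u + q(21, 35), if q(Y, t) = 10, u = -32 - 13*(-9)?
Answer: 95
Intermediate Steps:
u = 85 (u = -32 + 117 = 85)
u + q(21, 35) = 85 + 10 = 95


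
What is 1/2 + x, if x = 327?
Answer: 655/2 ≈ 327.50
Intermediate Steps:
1/2 + x = 1/2 + 327 = ½ + 327 = 655/2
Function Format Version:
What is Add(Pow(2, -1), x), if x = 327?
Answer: Rational(655, 2) ≈ 327.50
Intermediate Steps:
Add(Pow(2, -1), x) = Add(Pow(2, -1), 327) = Add(Rational(1, 2), 327) = Rational(655, 2)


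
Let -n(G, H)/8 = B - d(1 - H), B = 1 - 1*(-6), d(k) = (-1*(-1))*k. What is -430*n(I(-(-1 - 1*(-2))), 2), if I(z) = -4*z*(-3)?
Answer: 27520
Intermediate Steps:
d(k) = k (d(k) = 1*k = k)
B = 7 (B = 1 + 6 = 7)
I(z) = 12*z
n(G, H) = -48 - 8*H (n(G, H) = -8*(7 - (1 - H)) = -8*(7 + (-1 + H)) = -8*(6 + H) = -48 - 8*H)
-430*n(I(-(-1 - 1*(-2))), 2) = -430*(-48 - 8*2) = -430*(-48 - 16) = -430*(-64) = 27520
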